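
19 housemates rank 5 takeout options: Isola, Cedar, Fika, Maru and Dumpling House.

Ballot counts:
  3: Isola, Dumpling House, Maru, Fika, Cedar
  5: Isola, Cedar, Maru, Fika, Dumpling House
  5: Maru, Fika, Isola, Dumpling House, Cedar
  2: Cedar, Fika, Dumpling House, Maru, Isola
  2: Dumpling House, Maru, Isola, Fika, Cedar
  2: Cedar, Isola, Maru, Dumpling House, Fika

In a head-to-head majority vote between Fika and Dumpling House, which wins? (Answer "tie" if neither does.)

Ballots ranking Fika above Dumpling House: 5 + 5 + 2 = 12.
Ballots ranking Dumpling House above Fika: 19 − 12 = 7.
Fika wins the head-to-head 12–7.

Fika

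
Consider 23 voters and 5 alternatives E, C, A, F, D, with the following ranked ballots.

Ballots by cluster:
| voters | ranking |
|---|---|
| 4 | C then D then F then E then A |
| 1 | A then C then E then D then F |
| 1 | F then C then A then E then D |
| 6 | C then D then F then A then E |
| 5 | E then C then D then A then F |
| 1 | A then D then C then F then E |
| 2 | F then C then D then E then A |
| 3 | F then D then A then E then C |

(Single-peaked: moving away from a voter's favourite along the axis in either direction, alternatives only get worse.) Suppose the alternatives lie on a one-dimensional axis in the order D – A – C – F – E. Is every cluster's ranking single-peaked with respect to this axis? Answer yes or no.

Axis positions: D=1, A=2, C=3, F=4, E=5.
Cluster 1: ranking walks positions 3-1-4-5-2; D is ranked above A even though A lies between D and the peak C on the axis — preferences dip and rise again. Not single-peaked.
Cluster 2: ranking walks positions 2-3-5-1-4; E is ranked above F even though F lies between E and the peak A on the axis — preferences dip and rise again. Not single-peaked.
Cluster 3 (peak F at position 4): ranking walks positions 4-3-2-5-1, expanding outward from the peak — single-peaked.
Cluster 4: ranking walks positions 3-1-4-2-5; D is ranked above A even though A lies between D and the peak C on the axis — preferences dip and rise again. Not single-peaked.
Cluster 5: ranking walks positions 5-3-1-2-4; C is ranked above F even though F lies between C and the peak E on the axis — preferences dip and rise again. Not single-peaked.
Cluster 6 (peak A at position 2): ranking walks positions 2-1-3-4-5, expanding outward from the peak — single-peaked.
Cluster 7: ranking walks positions 4-3-1-5-2; D is ranked above A even though A lies between D and the peak F on the axis — preferences dip and rise again. Not single-peaked.
Cluster 8: ranking walks positions 4-1-2-5-3; D is ranked above C even though C lies between D and the peak F on the axis — preferences dip and rise again. Not single-peaked.
Cluster 1 violates single-peakedness, so the profile is not single-peaked on this axis.

no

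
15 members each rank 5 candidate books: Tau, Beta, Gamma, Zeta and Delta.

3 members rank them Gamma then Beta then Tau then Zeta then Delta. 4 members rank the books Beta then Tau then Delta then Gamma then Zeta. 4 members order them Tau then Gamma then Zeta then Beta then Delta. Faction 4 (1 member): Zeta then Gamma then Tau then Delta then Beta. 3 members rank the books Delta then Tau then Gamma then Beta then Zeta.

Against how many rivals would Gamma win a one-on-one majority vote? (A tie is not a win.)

Gamma against each rival (15 members):
Gamma vs Tau: Tau wins 11–4.
Gamma vs Beta: 11 to 4, Gamma.
Gamma vs Zeta: Gamma is ranked higher on 3+4+4+3 = 14 ballots, Zeta on 1. Gamma wins 14–1.
Gamma vs Delta: Gamma is ranked higher on 3+4+1 = 8 ballots, Delta on 7. Gamma wins 8–7.
Gamma beats Beta, Zeta, Delta; loses to Tau — 3 pairwise wins.

3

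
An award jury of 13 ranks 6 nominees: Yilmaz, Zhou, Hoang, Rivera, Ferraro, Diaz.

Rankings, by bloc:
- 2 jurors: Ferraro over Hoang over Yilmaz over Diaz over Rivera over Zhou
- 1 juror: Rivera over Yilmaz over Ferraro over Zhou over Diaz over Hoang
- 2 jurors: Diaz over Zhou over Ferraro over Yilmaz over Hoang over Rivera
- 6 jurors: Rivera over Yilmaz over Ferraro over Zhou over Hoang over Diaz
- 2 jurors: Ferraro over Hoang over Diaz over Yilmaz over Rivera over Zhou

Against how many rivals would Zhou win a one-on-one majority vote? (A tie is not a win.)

Zhou against each rival (13 jurors):
Zhou vs Yilmaz: Yilmaz wins 11–2.
Zhou–Hoang: Zhou 9–4.
Zhou–Rivera: Rivera 11–2.
Zhou vs Ferraro: Ferraro, 11–2.
Zhou vs Diaz: Zhou wins 7–6.
Zhou beats Hoang, Diaz; loses to Yilmaz, Rivera, Ferraro — 2 pairwise wins.

2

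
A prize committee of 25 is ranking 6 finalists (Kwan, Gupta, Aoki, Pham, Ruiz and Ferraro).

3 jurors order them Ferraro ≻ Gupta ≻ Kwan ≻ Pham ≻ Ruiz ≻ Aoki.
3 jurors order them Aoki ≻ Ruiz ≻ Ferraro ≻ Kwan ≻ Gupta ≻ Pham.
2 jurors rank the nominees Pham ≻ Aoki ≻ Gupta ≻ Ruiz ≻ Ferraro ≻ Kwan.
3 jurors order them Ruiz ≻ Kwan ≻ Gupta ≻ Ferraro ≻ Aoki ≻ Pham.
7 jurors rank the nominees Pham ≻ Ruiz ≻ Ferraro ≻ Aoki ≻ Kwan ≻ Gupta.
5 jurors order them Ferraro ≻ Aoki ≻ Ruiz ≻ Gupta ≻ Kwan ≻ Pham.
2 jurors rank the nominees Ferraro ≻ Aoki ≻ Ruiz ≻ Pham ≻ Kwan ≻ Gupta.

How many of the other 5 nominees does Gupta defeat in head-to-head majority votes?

Gupta against each rival (25 jurors):
Gupta vs Kwan: Kwan wins 15–10.
Gupta–Aoki: Aoki 19–6.
Gupta vs Pham: Gupta preferred on 3+3+3+5 = 14 ballots; Gupta wins 14–11.
Gupta vs Ruiz: 3+2 = 5 for Gupta, 20 for Ruiz — Ruiz by 20–5.
Gupta vs Ferraro: Gupta is ranked higher on 2+3 = 5 ballots, Ferraro on 20. Ferraro wins 20–5.
Gupta beats Pham; loses to Kwan, Aoki, Ruiz, Ferraro — 1 pairwise win.

1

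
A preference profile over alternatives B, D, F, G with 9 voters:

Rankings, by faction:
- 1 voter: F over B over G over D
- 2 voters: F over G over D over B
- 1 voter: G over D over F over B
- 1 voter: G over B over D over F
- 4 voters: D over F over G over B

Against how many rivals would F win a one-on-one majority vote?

F against each rival (9 voters):
F vs B: F, 8–1.
F vs D: D wins 6–3.
F vs G: F preferred on 1+2+4 = 7 ballots; F wins 7–2.
F beats B, G; loses to D — 2 pairwise wins.

2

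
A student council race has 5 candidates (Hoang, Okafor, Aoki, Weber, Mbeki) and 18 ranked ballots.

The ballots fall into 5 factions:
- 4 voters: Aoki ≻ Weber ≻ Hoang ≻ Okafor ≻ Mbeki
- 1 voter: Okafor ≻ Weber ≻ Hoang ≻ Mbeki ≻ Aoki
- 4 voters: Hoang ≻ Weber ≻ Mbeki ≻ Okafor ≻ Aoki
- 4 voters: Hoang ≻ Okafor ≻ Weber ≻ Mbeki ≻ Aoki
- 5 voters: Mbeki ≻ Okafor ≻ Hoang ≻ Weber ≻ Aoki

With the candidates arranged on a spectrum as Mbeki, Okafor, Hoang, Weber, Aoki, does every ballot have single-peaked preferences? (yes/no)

no

Axis positions: Mbeki=1, Okafor=2, Hoang=3, Weber=4, Aoki=5.
Faction 1 (peak Aoki at position 5): ranking walks positions 5-4-3-2-1, expanding outward from the peak — single-peaked.
Faction 2: ranking walks positions 2-4-3-1-5; Weber is ranked above Hoang even though Hoang lies between Weber and the peak Okafor on the axis — preferences dip and rise again. Not single-peaked.
Faction 3: ranking walks positions 3-4-1-2-5; Mbeki is ranked above Okafor even though Okafor lies between Mbeki and the peak Hoang on the axis — preferences dip and rise again. Not single-peaked.
Faction 4 (peak Hoang at position 3): ranking walks positions 3-2-4-1-5, expanding outward from the peak — single-peaked.
Faction 5 (peak Mbeki at position 1): ranking walks positions 1-2-3-4-5, expanding outward from the peak — single-peaked.
Faction 2 violates single-peakedness, so the profile is not single-peaked on this axis.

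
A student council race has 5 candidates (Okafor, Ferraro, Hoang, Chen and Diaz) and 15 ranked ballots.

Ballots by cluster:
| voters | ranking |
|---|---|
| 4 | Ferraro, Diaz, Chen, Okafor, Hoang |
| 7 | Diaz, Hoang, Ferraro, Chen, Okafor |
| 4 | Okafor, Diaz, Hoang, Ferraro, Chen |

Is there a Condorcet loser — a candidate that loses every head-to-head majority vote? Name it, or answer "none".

Head-to-head results (15 voters):
Okafor–Ferraro: Ferraro 11–4.
Okafor vs Hoang: Okafor, 8–7.
Okafor–Chen: Chen 11–4.
Okafor vs Diaz: Diaz, 11–4.
Ferraro vs Hoang: Hoang, 11–4.
Ferraro–Chen: Ferraro 15–0.
Ferraro vs Diaz: Diaz, 11–4.
Hoang vs Chen: Hoang wins 11–4.
Hoang–Diaz: Diaz 15–0.
Chen vs Diaz: Diaz wins 15–0.
Each candidate has at least one pairwise win (Okafor beats Hoang; Ferraro beats Okafor; Hoang beats Ferraro; Chen beats Okafor; Diaz beats Okafor) — no Condorcet loser.

none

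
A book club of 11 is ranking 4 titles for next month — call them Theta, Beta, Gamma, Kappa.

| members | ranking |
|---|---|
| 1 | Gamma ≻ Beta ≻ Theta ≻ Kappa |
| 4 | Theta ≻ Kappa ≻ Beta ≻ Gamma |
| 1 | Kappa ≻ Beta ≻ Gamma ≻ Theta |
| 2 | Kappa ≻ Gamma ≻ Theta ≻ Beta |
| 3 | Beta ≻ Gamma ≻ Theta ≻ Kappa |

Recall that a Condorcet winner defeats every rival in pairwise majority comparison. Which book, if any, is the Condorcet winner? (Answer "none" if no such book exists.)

Check each pair by majority over 11 ballots:
Theta vs Beta: Theta wins 6–5.
Theta vs Gamma: Gamma wins 7–4.
Theta vs Kappa: Theta wins 8–3.
Beta vs Gamma: Beta, 8–3.
Beta vs Kappa: Kappa wins 7–4.
Gamma–Kappa: Kappa 7–4.
No book is unbeaten: Theta loses to Gamma; Beta loses to Theta; Gamma loses to Beta; Kappa loses to Theta. In particular Theta beats Beta beats Gamma beats Theta is a majority cycle — no Condorcet winner exists.

none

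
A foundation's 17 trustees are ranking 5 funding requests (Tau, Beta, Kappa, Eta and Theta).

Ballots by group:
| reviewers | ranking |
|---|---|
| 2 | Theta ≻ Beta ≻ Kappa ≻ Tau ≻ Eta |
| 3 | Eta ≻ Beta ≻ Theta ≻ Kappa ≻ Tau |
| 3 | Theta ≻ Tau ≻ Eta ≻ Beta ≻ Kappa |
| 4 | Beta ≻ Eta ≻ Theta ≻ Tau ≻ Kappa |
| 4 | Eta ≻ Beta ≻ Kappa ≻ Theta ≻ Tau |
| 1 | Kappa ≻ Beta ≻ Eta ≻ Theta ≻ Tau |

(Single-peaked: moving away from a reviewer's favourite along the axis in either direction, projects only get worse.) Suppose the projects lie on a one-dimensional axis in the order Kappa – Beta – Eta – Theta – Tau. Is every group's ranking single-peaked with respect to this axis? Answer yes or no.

Axis positions: Kappa=1, Beta=2, Eta=3, Theta=4, Tau=5.
Group 1: ranking walks positions 4-2-1-5-3; Beta is ranked above Eta even though Eta lies between Beta and the peak Theta on the axis — preferences dip and rise again. Not single-peaked.
Group 2 (peak Eta at position 3): ranking walks positions 3-2-4-1-5, expanding outward from the peak — single-peaked.
Group 3 (peak Theta at position 4): ranking walks positions 4-5-3-2-1, expanding outward from the peak — single-peaked.
Group 4 (peak Beta at position 2): ranking walks positions 2-3-4-5-1, expanding outward from the peak — single-peaked.
Group 5 (peak Eta at position 3): ranking walks positions 3-2-1-4-5, expanding outward from the peak — single-peaked.
Group 6 (peak Kappa at position 1): ranking walks positions 1-2-3-4-5, expanding outward from the peak — single-peaked.
Group 1 violates single-peakedness, so the profile is not single-peaked on this axis.

no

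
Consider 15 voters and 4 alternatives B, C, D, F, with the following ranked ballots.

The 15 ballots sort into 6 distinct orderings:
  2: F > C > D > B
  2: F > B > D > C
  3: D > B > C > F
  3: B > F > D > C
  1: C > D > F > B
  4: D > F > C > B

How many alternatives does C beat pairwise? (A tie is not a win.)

0

C against each rival (15 voters):
C vs B: 2+1+4 = 7 for C, 8 for B — B by 8–7.
C–D: D 12–3.
C vs F: 4 to 11, F.
C beats no one; loses to B, D, F — 0 pairwise wins.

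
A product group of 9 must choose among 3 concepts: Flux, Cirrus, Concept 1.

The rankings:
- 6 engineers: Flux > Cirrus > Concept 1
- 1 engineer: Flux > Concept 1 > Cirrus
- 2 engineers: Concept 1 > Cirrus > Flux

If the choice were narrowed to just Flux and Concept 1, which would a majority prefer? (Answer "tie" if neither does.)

Flux

Ballots ranking Flux above Concept 1: 6 + 1 = 7.
Ballots ranking Concept 1 above Flux: 9 − 7 = 2.
Flux wins the head-to-head 7–2.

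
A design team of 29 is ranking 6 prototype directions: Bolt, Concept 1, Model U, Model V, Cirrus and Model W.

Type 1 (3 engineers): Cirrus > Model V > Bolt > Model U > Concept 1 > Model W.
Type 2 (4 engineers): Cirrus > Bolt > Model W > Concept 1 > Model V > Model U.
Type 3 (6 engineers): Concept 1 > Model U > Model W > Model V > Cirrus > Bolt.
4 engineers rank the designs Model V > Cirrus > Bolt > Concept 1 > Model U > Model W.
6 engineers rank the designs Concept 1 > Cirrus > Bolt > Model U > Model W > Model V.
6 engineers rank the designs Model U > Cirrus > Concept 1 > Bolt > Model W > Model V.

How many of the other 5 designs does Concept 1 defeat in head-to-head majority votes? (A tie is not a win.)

Concept 1 against each rival (29 engineers):
Concept 1 vs Bolt: Concept 1 preferred on 6+6+6 = 18 ballots; Concept 1 wins 18–11.
Concept 1 vs Model U: 4+6+4+6 = 20 for Concept 1, 9 for Model U — Concept 1 by 20–9.
Concept 1 vs Model V: Concept 1 is ranked higher on 4+6+6+6 = 22 ballots, Model V on 7. Concept 1 wins 22–7.
Concept 1 vs Cirrus: Cirrus wins 17–12.
Concept 1 vs Model W: Concept 1 wins 25–4.
Concept 1 beats Bolt, Model U, Model V, Model W; loses to Cirrus — 4 pairwise wins.

4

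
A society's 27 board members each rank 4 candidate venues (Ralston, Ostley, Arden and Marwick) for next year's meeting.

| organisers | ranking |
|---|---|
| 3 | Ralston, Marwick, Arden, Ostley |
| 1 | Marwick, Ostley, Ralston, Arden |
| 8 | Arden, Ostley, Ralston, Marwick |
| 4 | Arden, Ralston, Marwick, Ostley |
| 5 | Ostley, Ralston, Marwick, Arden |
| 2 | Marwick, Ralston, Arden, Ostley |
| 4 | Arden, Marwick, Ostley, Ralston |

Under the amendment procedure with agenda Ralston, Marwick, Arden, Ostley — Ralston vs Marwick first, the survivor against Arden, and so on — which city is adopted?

Round 1: Ralston vs Marwick — 20–7, Ralston advances.
Round 2: Ralston vs Arden — 11–16, Arden advances.
Round 3: Arden vs Ostley — 21–6, Arden advances.
Arden survives the agenda.

Arden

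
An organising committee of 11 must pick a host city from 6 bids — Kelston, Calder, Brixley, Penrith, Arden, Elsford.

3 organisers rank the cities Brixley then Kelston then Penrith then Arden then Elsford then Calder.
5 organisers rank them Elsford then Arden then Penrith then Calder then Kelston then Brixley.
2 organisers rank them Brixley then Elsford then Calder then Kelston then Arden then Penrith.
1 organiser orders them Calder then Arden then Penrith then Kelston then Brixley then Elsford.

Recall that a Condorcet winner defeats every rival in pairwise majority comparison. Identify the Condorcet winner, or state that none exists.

Head-to-head results (11 organisers):
Kelston vs Calder: Calder wins 8–3.
Kelston–Brixley: Kelston 6–5.
Kelston vs Penrith: Penrith wins 6–5.
Kelston vs Arden: Arden, 6–5.
Kelston–Elsford: Elsford 7–4.
Calder–Brixley: Calder 6–5.
Calder vs Penrith: Penrith, 8–3.
Calder vs Arden: Arden, 8–3.
Calder–Elsford: Elsford 10–1.
Brixley vs Penrith: Penrith, 6–5.
Brixley vs Arden: Arden wins 6–5.
Brixley vs Elsford: Brixley, 6–5.
Penrith vs Arden: Arden wins 8–3.
Penrith vs Elsford: Elsford wins 7–4.
Arden vs Elsford: Elsford, 7–4.
Each city drops at least one matchup (Kelston loses to Calder; Calder loses to Penrith; Brixley loses to Kelston; Penrith loses to Arden; Arden loses to Elsford; Elsford loses to Brixley); the cycle Kelston → Brixley → Elsford → Kelston rules out a Condorcet winner.

none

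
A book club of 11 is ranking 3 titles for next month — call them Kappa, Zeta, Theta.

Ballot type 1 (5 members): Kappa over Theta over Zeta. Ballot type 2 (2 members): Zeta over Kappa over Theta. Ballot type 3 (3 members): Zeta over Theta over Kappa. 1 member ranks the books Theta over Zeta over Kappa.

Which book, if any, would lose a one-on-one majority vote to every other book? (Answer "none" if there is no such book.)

Head-to-head results (11 members):
Kappa vs Zeta: Zeta, 6–5.
Kappa vs Theta: Kappa is ranked higher on 5+2 = 7 ballots, Theta on 4. Kappa wins 7–4.
Zeta vs Theta: Zeta preferred on 2+3 = 5 ballots; Theta wins 6–5.
No book is winless: Kappa beats Theta; Zeta beats Kappa; Theta beats Zeta. There is no Condorcet loser.

none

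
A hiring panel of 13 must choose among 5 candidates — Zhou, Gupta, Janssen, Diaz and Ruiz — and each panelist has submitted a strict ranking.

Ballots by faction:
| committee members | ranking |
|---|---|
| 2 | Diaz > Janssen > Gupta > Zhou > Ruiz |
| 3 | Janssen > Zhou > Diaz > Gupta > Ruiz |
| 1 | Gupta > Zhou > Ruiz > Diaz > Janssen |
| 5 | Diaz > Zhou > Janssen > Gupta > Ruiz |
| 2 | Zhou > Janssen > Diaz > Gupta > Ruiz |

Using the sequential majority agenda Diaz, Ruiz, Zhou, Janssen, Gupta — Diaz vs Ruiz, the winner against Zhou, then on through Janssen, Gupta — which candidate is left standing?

Round 1: Diaz vs Ruiz — 12–1, Diaz advances.
Round 2: Diaz vs Zhou — 7–6, Diaz advances.
Round 3: Diaz vs Janssen — 8–5, Diaz advances.
Round 4: Diaz vs Gupta — 12–1, Diaz advances.
The agenda winner is Diaz.

Diaz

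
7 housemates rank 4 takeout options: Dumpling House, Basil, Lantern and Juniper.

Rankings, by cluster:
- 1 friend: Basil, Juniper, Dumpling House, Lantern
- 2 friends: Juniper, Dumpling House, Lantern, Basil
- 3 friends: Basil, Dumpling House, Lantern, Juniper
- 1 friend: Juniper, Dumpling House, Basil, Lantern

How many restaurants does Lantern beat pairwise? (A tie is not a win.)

Lantern against each rival (7 friends):
Lantern vs Dumpling House: Dumpling House wins 7–0.
Lantern vs Basil: Basil, 5–2.
Lantern–Juniper: Juniper 4–3.
Lantern beats no one; loses to Dumpling House, Basil, Juniper — 0 pairwise wins.

0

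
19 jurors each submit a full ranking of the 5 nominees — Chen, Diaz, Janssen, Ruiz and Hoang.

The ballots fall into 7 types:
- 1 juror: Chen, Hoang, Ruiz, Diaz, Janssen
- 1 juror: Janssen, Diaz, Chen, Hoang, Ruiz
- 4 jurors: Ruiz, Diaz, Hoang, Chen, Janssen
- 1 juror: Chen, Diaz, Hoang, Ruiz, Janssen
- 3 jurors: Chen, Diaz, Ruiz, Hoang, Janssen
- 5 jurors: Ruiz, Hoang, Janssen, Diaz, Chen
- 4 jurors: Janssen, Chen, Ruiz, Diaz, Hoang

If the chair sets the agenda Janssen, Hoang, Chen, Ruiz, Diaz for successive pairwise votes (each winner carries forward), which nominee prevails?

Diaz

Round 1: Janssen vs Hoang — 5–14, Hoang advances.
Round 2: Hoang vs Chen — 9–10, Chen advances.
Round 3: Chen vs Ruiz — 10–9, Chen advances.
Round 4: Chen vs Diaz — 9–10, Diaz advances.
The agenda winner is Diaz.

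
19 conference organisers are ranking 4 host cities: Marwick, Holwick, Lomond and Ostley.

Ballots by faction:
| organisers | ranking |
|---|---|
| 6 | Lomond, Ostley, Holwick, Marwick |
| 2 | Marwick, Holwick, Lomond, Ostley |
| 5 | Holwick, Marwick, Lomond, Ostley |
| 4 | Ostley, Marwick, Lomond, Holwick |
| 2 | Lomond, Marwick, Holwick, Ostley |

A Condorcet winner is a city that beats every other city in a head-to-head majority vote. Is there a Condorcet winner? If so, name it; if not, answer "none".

Pairwise majorities:
Marwick vs Holwick: Holwick, 11–8.
Marwick–Lomond: Marwick 11–8.
Marwick–Ostley: Ostley 10–9.
Holwick vs Lomond: Lomond wins 12–7.
Holwick vs Ostley: Ostley wins 10–9.
Lomond vs Ostley: Lomond, 15–4.
No city is unbeaten: Marwick loses to Holwick; Holwick loses to Lomond; Lomond loses to Marwick; Ostley loses to Lomond. In particular Marwick → Lomond → Holwick → Marwick is a majority cycle — no Condorcet winner exists.

none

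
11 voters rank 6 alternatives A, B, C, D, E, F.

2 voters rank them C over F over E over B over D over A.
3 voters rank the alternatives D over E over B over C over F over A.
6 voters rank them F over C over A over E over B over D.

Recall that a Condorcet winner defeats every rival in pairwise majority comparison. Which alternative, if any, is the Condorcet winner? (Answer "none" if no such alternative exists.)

F

Head-to-head results (11 voters):
A vs B: A is ranked higher on 6 ballots, B on 5. A wins 6–5.
A vs C: 0 for A, 11 for C — C by 11–0.
A vs D: A preferred on 6 ballots; A wins 6–5.
A vs E: 6 for A, 5 for E — A by 6–5.
A vs F: A is ranked higher on 0 ballots, F on 11. F wins 11–0.
B vs C: B preferred on 3 ballots; C wins 8–3.
B vs D: B preferred on 2+6 = 8 ballots; B wins 8–3.
B vs E: 0 for B, 11 for E — E by 11–0.
B vs F: 3 for B, 8 for F — F by 8–3.
C vs D: C is ranked higher on 2+6 = 8 ballots, D on 3. C wins 8–3.
C vs E: 2+6 = 8 for C, 3 for E — C by 8–3.
C vs F: C preferred on 2+3 = 5 ballots; F wins 6–5.
D vs E: D preferred on 3 ballots; E wins 8–3.
D vs F: D is ranked higher on 3 ballots, F on 8. F wins 8–3.
E vs F: 3 to 8, F.
Only F has no losses; F is the Condorcet winner.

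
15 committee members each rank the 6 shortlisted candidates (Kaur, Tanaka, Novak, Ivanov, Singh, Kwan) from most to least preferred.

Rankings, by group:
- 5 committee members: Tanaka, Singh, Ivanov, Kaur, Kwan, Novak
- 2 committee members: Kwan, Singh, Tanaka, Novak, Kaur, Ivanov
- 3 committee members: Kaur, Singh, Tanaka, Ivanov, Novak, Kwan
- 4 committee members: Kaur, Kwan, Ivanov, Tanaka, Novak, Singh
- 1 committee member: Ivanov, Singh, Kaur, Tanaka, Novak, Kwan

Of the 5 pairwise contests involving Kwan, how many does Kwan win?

1

Kwan against each rival (15 committee members):
Kwan vs Kaur: 2 to 13, Kaur.
Kwan vs Tanaka: Kwan is ranked higher on 2+4 = 6 ballots, Tanaka on 9. Tanaka wins 9–6.
Kwan vs Novak: Kwan, 11–4.
Kwan vs Ivanov: Ivanov wins 9–6.
Kwan vs Singh: 2+4 = 6 for Kwan, 9 for Singh — Singh by 9–6.
Kwan beats Novak; loses to Kaur, Tanaka, Ivanov, Singh — 1 pairwise win.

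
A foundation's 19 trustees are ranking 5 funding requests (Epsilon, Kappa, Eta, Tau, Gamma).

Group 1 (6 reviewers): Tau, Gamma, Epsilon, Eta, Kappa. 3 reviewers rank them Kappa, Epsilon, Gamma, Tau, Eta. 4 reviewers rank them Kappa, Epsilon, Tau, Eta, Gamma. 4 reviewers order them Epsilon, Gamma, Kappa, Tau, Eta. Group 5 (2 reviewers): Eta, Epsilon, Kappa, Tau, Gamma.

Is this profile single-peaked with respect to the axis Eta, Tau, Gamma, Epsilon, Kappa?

Axis positions: Eta=1, Tau=2, Gamma=3, Epsilon=4, Kappa=5.
Group 1 (peak Tau at position 2): ranking walks positions 2-3-4-1-5, expanding outward from the peak — single-peaked.
Group 2 (peak Kappa at position 5): ranking walks positions 5-4-3-2-1, expanding outward from the peak — single-peaked.
Group 3: ranking walks positions 5-4-2-1-3; Tau is ranked above Gamma even though Gamma lies between Tau and the peak Kappa on the axis — preferences dip and rise again. Not single-peaked.
Group 4 (peak Epsilon at position 4): ranking walks positions 4-3-5-2-1, expanding outward from the peak — single-peaked.
Group 5: ranking walks positions 1-4-5-2-3; Epsilon is ranked above Tau even though Tau lies between Epsilon and the peak Eta on the axis — preferences dip and rise again. Not single-peaked.
Group 3 violates single-peakedness, so the profile is not single-peaked on this axis.

no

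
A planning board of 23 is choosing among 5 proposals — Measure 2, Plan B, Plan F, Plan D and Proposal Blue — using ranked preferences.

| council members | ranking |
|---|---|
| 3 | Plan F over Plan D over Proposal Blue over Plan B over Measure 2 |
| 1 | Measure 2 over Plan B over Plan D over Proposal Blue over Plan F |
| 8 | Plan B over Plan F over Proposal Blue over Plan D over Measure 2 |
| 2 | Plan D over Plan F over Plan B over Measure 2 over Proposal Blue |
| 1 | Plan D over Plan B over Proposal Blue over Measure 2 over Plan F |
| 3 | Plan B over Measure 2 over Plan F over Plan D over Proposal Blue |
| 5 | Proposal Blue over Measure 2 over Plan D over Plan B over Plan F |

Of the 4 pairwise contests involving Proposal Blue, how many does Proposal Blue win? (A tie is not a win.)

2

Proposal Blue against each rival (23 council members):
Proposal Blue vs Measure 2: Proposal Blue, 17–6.
Proposal Blue–Plan B: Plan B 15–8.
Proposal Blue vs Plan F: 1+1+5 = 7 for Proposal Blue, 16 for Plan F — Plan F by 16–7.
Proposal Blue–Plan D: Proposal Blue 13–10.
Proposal Blue beats Measure 2, Plan D; loses to Plan B, Plan F — 2 pairwise wins.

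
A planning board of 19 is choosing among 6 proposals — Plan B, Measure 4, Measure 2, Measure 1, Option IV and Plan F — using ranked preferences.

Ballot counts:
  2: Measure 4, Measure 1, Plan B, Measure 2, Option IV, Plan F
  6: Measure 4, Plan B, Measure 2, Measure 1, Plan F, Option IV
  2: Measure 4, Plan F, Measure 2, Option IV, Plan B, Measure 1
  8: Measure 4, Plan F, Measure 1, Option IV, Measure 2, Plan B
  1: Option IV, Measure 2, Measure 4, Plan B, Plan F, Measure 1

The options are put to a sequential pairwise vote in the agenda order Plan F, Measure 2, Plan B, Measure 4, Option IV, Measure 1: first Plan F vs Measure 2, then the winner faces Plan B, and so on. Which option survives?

Round 1: Plan F vs Measure 2 — 10–9, Plan F advances.
Round 2: Plan F vs Plan B — 10–9, Plan F advances.
Round 3: Plan F vs Measure 4 — 0–19, Measure 4 advances.
Round 4: Measure 4 vs Option IV — 18–1, Measure 4 advances.
Round 5: Measure 4 vs Measure 1 — 19–0, Measure 4 advances.
The agenda winner is Measure 4.

Measure 4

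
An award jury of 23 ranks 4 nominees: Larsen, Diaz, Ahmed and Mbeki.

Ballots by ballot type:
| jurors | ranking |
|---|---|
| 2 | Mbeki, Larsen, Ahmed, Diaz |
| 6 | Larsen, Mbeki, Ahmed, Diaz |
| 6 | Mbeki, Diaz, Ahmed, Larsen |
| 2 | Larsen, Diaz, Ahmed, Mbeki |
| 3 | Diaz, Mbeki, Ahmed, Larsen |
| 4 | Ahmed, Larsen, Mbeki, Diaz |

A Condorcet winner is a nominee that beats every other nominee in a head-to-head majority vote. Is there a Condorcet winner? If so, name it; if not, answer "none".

Check each pair by majority over 23 ballots:
Larsen–Diaz: Larsen 14–9.
Larsen vs Ahmed: Ahmed wins 13–10.
Larsen vs Mbeki: Larsen, 12–11.
Diaz vs Ahmed: Ahmed, 12–11.
Diaz vs Mbeki: Mbeki, 18–5.
Ahmed vs Mbeki: Mbeki, 17–6.
Every nominee loses at least once (Larsen loses to Ahmed; Diaz loses to Larsen; Ahmed loses to Mbeki; Mbeki loses to Larsen). The majority relation contains the cycle Larsen → Mbeki → Ahmed → Larsen, so there is no Condorcet winner.

none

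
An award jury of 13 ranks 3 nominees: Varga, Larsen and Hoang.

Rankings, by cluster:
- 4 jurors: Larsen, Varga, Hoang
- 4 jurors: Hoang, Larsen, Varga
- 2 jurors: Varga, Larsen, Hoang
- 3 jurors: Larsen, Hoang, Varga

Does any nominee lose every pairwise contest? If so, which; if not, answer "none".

Varga

Pairwise majorities:
Varga vs Larsen: 2 for Varga, 11 for Larsen — Larsen by 11–2.
Varga–Hoang: Hoang 7–6.
Larsen vs Hoang: Larsen, 9–4.
Only Varga has no wins; Varga is the Condorcet loser.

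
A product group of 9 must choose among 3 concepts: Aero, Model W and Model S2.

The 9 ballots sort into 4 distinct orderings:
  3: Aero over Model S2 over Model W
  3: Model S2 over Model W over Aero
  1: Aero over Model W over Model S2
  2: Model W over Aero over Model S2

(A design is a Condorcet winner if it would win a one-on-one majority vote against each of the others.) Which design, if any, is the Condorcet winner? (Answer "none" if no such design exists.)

none

Pairwise majorities:
Aero vs Model W: Model W, 5–4.
Aero–Model S2: Aero 6–3.
Model W vs Model S2: Model S2 wins 6–3.
Every design loses at least once (Aero loses to Model W; Model W loses to Model S2; Model S2 loses to Aero). The majority relation contains the cycle Aero → Model S2 → Model W → Aero, so there is no Condorcet winner.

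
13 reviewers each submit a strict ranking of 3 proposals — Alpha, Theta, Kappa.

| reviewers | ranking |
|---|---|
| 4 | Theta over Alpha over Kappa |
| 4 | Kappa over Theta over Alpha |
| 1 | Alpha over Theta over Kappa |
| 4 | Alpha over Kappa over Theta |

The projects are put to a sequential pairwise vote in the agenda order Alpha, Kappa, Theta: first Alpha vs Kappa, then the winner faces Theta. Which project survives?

Round 1: Alpha vs Kappa — 9–4, Alpha advances.
Round 2: Alpha vs Theta — 5–8, Theta advances.
Theta survives the agenda.

Theta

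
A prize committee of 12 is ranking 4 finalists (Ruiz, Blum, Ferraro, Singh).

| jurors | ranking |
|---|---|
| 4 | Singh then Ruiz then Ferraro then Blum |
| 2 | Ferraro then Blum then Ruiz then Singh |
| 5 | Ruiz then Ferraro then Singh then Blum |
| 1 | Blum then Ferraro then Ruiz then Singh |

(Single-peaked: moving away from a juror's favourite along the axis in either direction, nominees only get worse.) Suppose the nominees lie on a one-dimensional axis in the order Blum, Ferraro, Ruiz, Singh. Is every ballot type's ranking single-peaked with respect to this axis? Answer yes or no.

yes

Axis positions: Blum=1, Ferraro=2, Ruiz=3, Singh=4.
Ballot type 1 (peak Singh at position 4): ranking walks positions 4-3-2-1, expanding outward from the peak — single-peaked.
Ballot type 2 (peak Ferraro at position 2): ranking walks positions 2-1-3-4, expanding outward from the peak — single-peaked.
Ballot type 3 (peak Ruiz at position 3): ranking walks positions 3-2-4-1, expanding outward from the peak — single-peaked.
Ballot type 4 (peak Blum at position 1): ranking walks positions 1-2-3-4, expanding outward from the peak — single-peaked.
Every ranking is single-peaked on this axis.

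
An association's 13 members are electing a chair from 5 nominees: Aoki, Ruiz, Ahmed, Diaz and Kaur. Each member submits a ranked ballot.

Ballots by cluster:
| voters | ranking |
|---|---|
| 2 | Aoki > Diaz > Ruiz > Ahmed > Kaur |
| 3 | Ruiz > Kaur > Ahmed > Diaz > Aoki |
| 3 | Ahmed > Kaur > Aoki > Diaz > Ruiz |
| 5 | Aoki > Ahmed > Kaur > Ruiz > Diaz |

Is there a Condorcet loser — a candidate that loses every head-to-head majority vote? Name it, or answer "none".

Diaz

Head-to-head results (13 voters):
Aoki vs Ruiz: Aoki, 10–3.
Aoki vs Ahmed: Aoki, 7–6.
Aoki vs Diaz: 2+3+5 = 10 for Aoki, 3 for Diaz — Aoki by 10–3.
Aoki–Kaur: Aoki 7–6.
Ruiz vs Ahmed: Ahmed, 8–5.
Ruiz vs Diaz: Ruiz wins 8–5.
Ruiz vs Kaur: Ruiz is ranked higher on 2+3 = 5 ballots, Kaur on 8. Kaur wins 8–5.
Ahmed–Diaz: Ahmed 11–2.
Ahmed vs Kaur: Ahmed is ranked higher on 2+3+5 = 10 ballots, Kaur on 3. Ahmed wins 10–3.
Diaz–Kaur: Kaur 11–2.
Diaz loses to every other candidate — it is the Condorcet loser.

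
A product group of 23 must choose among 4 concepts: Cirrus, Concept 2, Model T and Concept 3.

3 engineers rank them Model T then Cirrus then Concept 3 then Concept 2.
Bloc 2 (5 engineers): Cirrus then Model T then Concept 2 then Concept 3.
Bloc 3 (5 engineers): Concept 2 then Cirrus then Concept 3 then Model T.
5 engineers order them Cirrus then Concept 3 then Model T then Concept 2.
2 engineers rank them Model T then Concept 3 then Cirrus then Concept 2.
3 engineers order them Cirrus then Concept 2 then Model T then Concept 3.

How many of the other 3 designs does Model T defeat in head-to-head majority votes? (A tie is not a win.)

2

Model T against each rival (23 engineers):
Model T–Cirrus: Cirrus 18–5.
Model T vs Concept 2: 15 to 8, Model T.
Model T–Concept 3: Model T 13–10.
Model T beats Concept 2, Concept 3; loses to Cirrus — 2 pairwise wins.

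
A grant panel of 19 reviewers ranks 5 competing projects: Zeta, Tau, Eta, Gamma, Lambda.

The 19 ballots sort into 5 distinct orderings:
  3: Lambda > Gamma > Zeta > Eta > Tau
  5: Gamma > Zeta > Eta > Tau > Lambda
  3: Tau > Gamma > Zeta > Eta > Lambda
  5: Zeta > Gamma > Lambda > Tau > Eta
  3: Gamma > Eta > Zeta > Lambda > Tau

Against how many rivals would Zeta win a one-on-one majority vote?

Zeta against each rival (19 reviewers):
Zeta vs Tau: Zeta wins 16–3.
Zeta vs Eta: Zeta, 16–3.
Zeta–Gamma: Gamma 14–5.
Zeta vs Lambda: Zeta is ranked higher on 5+3+5+3 = 16 ballots, Lambda on 3. Zeta wins 16–3.
Zeta beats Tau, Eta, Lambda; loses to Gamma — 3 pairwise wins.

3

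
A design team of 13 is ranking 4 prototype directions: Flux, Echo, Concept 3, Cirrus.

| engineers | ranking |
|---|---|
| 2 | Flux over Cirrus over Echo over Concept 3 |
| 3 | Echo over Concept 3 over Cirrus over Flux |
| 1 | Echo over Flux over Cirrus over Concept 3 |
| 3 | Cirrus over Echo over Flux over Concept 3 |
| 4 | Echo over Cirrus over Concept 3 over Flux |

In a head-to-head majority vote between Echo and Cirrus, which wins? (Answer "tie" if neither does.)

Echo

Ballots ranking Echo above Cirrus: 3 + 1 + 4 = 8.
Ballots ranking Cirrus above Echo: 13 − 8 = 5.
Echo wins the head-to-head 8–5.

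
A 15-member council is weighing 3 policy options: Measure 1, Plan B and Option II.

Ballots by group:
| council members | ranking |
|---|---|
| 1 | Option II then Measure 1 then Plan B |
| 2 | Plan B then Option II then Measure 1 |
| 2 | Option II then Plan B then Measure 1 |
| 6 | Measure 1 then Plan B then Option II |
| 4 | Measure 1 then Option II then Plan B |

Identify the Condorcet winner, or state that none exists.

Check each pair by majority over 15 ballots:
Measure 1–Plan B: Measure 1 11–4.
Measure 1 vs Option II: Measure 1 wins 10–5.
Plan B–Option II: Plan B 8–7.
Only Measure 1 has no losses; Measure 1 is the Condorcet winner.

Measure 1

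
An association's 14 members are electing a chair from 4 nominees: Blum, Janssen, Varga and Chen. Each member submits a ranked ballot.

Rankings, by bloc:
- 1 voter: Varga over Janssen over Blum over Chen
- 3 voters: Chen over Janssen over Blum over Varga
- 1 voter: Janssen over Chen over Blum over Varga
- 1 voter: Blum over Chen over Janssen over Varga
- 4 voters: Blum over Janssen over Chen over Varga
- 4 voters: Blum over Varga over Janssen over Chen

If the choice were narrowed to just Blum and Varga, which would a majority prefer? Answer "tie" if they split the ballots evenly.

Ballots ranking Blum above Varga: 3 + 1 + 1 + 4 + 4 = 13.
Ballots ranking Varga above Blum: 14 − 13 = 1.
Blum wins the head-to-head 13–1.

Blum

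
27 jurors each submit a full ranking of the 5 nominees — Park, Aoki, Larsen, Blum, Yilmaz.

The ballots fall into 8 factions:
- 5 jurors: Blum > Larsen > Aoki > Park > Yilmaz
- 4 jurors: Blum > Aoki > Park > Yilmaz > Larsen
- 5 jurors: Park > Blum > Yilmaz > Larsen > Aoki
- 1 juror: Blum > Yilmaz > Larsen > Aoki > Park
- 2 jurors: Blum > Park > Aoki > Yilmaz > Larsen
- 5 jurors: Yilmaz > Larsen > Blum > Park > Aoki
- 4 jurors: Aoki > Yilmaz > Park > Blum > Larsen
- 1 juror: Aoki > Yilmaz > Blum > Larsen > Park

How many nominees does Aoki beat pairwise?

Aoki against each rival (27 jurors):
Aoki vs Park: Aoki, 15–12.
Aoki–Larsen: Larsen 16–11.
Aoki vs Blum: Aoki is ranked higher on 4+1 = 5 ballots, Blum on 22. Blum wins 22–5.
Aoki vs Yilmaz: Aoki wins 16–11.
Aoki beats Park, Yilmaz; loses to Larsen, Blum — 2 pairwise wins.

2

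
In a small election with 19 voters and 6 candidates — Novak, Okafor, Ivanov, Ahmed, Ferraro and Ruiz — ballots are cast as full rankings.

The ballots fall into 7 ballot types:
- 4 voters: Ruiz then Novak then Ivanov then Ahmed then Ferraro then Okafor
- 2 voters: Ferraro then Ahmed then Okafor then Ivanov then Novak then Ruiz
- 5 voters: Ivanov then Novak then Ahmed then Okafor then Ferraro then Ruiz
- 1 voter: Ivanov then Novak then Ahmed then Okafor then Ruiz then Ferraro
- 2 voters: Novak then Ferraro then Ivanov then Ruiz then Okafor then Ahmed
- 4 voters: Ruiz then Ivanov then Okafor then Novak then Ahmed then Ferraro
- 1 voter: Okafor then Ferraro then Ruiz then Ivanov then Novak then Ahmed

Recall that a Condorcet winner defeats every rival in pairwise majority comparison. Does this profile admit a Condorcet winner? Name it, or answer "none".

Ivanov

Check each pair by majority over 19 ballots:
Novak vs Okafor: Novak is ranked higher on 4+5+1+2 = 12 ballots, Okafor on 7. Novak wins 12–7.
Novak vs Ivanov: Ivanov, 13–6.
Novak vs Ahmed: 17 to 2, Novak.
Novak–Ferraro: Novak 16–3.
Novak vs Ruiz: Novak wins 10–9.
Okafor vs Ivanov: Okafor is ranked higher on 2+1 = 3 ballots, Ivanov on 16. Ivanov wins 16–3.
Okafor vs Ahmed: Okafor preferred on 2+4+1 = 7 ballots; Ahmed wins 12–7.
Okafor vs Ferraro: Okafor preferred on 5+1+4+1 = 11 ballots; Okafor wins 11–8.
Okafor vs Ruiz: 9 to 10, Ruiz.
Ivanov vs Ahmed: 4+5+1+2+4+1 = 17 for Ivanov, 2 for Ahmed — Ivanov by 17–2.
Ivanov vs Ferraro: 4+5+1+4 = 14 for Ivanov, 5 for Ferraro — Ivanov by 14–5.
Ivanov vs Ruiz: Ivanov wins 10–9.
Ahmed–Ferraro: Ahmed 14–5.
Ahmed vs Ruiz: 8 to 11, Ruiz.
Ferraro vs Ruiz: Ferraro, 10–9.
Ivanov defeats every rival head-to-head and is the Condorcet winner.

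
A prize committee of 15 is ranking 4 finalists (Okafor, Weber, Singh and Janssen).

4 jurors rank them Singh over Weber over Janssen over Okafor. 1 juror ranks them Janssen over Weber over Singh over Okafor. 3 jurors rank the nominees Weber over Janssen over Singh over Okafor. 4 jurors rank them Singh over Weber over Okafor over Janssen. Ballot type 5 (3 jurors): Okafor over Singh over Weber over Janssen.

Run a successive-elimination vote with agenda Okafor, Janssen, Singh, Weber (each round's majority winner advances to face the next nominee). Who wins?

Round 1: Okafor vs Janssen — 7–8, Janssen advances.
Round 2: Janssen vs Singh — 4–11, Singh advances.
Round 3: Singh vs Weber — 11–4, Singh advances.
Singh survives the agenda.

Singh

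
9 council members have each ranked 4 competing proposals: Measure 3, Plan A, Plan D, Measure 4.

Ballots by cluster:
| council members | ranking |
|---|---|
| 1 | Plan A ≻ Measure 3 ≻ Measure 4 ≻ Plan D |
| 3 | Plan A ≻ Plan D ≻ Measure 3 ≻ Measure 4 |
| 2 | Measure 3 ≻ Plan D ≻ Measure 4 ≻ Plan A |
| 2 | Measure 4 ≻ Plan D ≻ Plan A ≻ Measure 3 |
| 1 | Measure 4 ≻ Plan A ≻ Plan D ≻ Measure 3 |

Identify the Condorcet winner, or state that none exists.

none

Check each pair by majority over 9 ballots:
Measure 3 vs Plan A: Measure 3 preferred on 2 ballots; Plan A wins 7–2.
Measure 3 vs Plan D: Measure 3 is ranked higher on 1+2 = 3 ballots, Plan D on 6. Plan D wins 6–3.
Measure 3 vs Measure 4: 6 to 3, Measure 3.
Plan A vs Plan D: 1+3+1 = 5 for Plan A, 4 for Plan D — Plan A by 5–4.
Plan A vs Measure 4: 4 to 5, Measure 4.
Plan D vs Measure 4: Plan D preferred on 3+2 = 5 ballots; Plan D wins 5–4.
Every option loses at least once (Measure 3 loses to Plan A; Plan A loses to Measure 4; Plan D loses to Plan A; Measure 4 loses to Measure 3). The majority relation contains the cycle Measure 3 → Measure 4 → Plan A → Measure 3, so there is no Condorcet winner.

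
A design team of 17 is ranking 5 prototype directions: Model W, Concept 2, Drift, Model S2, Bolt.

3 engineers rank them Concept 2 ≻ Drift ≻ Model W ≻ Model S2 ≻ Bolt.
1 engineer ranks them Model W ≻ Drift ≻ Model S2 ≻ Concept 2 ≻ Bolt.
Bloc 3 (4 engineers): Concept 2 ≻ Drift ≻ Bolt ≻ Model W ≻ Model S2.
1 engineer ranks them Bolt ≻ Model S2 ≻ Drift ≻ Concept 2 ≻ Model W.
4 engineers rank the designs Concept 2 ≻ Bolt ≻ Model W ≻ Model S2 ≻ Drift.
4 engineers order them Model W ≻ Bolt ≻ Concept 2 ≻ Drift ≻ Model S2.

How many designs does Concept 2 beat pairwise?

4

Concept 2 against each rival (17 engineers):
Concept 2 vs Model W: Concept 2 preferred on 3+4+1+4 = 12 ballots; Concept 2 wins 12–5.
Concept 2–Drift: Concept 2 15–2.
Concept 2 vs Model S2: Concept 2 wins 15–2.
Concept 2 vs Bolt: Concept 2, 12–5.
Concept 2 beats Model W, Drift, Model S2, Bolt — 4 pairwise wins.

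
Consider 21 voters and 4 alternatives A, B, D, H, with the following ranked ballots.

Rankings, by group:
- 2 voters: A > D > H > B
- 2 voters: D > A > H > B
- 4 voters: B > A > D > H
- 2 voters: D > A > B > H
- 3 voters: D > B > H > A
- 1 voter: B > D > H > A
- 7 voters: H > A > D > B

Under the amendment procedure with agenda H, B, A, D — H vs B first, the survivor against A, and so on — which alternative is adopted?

D

Round 1: H vs B — 11–10, H advances.
Round 2: H vs A — 11–10, H advances.
Round 3: H vs D — 7–14, D advances.
D survives the agenda.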